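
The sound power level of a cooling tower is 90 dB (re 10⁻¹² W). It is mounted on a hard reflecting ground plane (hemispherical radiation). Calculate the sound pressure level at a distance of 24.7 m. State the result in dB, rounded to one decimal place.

54.2 dB

Free-field hemispherical radiation: L_p = L_w − 10·log₁₀(2π·r²), r = 24.7 m.
2π·r² = 3833 m², 10·log₁₀ of that is 35.836 dB.
L_p = 90 − 35.836 = 54.16 dB.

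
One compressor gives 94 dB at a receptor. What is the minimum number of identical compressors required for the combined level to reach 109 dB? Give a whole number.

32

N identical sources give L₁ + 10·log₁₀ N, so require 10·log₁₀ N ≥ 109 − 94 = 15.0 dB.
N ≥ 10^(15.0/10) = 31.623, so N = 32.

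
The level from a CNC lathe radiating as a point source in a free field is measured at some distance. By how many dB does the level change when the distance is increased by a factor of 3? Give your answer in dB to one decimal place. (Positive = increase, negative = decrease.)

A point source loses 6 dB per doubling of distance; generally ΔL = −20·log₁₀(r₂/r₁).
ΔL = −20·log₁₀(3) = -9.54 dB.

-9.5 dB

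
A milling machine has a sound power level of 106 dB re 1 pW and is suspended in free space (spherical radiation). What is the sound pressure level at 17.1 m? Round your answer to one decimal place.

Free-field spherical radiation: L_p = L_w − 10·log₁₀(4π·r²), r = 17.1 m.
4π·r² = 3675 m², 10·log₁₀ of that is 35.652 dB.
L_p = 106 − 35.652 = 70.35 dB.

70.3 dB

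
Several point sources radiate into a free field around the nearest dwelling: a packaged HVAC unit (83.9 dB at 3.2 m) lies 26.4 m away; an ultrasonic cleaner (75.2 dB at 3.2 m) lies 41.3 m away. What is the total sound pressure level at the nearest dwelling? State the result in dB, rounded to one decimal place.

Apply inverse-square spreading to bring every level to the receiver, then sum 10^(L/10).
packaged HVAC unit: 83.9 − 20·log₁₀(26.4/3.2) = 83.9 − 18.33 = 65.57 dB.
ultrasonic cleaner: 75.2 − 20·log₁₀(41.3/3.2) = 75.2 − 22.22 = 52.98 dB.
Σ 10^(L/10) = 3.805e+06 → L_total = 10·log₁₀(3.805e+06) = 65.80 dB.

65.8 dB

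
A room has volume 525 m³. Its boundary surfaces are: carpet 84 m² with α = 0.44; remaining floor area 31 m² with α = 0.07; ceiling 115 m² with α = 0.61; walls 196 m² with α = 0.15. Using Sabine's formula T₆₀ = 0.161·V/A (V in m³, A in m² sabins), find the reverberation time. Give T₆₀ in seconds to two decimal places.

A = Σ Sᵢαᵢ = 84·0.44 + 31·0.07 + 115·0.61 + 196·0.15 = 138.68 m².
T₆₀ = 0.161 × 525 / 138.68 = 0.609 s.

0.61 s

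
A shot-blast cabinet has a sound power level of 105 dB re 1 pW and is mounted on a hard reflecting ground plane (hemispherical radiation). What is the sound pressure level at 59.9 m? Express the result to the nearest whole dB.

The power spreads over a hemisphere of area 2π·r², so L_p = L_w − 10·log₁₀(2π·r²).
2π·r² = 2.254e+04 m², 10·log₁₀ of that is 43.530 dB.
L_p = 105 − 43.530 = 61.47 dB.

61 dB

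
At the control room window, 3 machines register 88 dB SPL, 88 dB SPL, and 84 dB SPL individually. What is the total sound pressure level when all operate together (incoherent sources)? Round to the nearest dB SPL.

For uncorrelated sources the intensities add, so convert each level to linear form, sum, and take 10·log₁₀ of the total.
Σ 10^(L/10) = 10^(88/10) + 10^(88/10) + 10^(84/10) = 1.513e+09.
L_total = 10·log₁₀(1.513e+09) = 91.80 dB SPL.

92 dB SPL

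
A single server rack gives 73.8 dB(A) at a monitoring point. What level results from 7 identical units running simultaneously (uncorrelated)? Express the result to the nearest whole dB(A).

82 dB(A)

With 7 equal, uncorrelated contributions the intensity is 7× that of one unit, giving a rise of 10·log₁₀ 7.
L_total = 73.8 + 10·log₁₀(7) = 73.8 + 8.451 = 82.25 dB(A).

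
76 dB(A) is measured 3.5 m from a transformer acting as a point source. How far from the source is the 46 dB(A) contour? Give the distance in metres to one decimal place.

110.7 m

Point-source spreading drops the level by 20·log₁₀(r₂/r₁); inverting, r₂/r₁ = 10^(ΔL/20).
r₂ = 3.5·10^((76−46)/20) = 3.5·10^(30.0/20) = 110.68 m.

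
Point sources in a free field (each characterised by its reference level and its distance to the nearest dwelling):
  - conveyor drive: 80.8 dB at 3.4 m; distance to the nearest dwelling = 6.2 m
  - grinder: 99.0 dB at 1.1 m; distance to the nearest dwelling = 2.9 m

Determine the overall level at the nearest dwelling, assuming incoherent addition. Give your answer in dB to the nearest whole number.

91 dB

Propagate each source to the receiver with L = L_ref − 20·log₁₀(r/r_ref), then add intensities.
conveyor drive: 80.8 − 20·log₁₀(6.2/3.4) = 80.8 − 5.22 = 75.58 dB.
grinder: 99.0 − 20·log₁₀(2.9/1.1) = 99.0 − 8.42 = 90.58 dB.
Σ 10^(L/10) = 1.179e+09 → L_total = 10·log₁₀(1.179e+09) = 90.72 dB.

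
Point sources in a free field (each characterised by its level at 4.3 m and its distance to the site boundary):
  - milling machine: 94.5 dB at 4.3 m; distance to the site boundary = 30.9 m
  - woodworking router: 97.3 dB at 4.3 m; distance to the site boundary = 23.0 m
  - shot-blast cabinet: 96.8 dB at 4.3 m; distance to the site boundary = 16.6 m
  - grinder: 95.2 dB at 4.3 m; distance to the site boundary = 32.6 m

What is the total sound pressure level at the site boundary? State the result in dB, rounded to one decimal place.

87.9 dB

First find each source's level at the receiver (point-source: −20·log₁₀(r/r_ref)), then combine on an intensity basis.
milling machine: 94.5 − 20·log₁₀(30.9/4.3) = 94.5 − 17.13 = 77.37 dB.
woodworking router: 97.3 − 20·log₁₀(23.0/4.3) = 97.3 − 14.57 = 82.73 dB.
shot-blast cabinet: 96.8 − 20·log₁₀(16.6/4.3) = 96.8 − 11.73 = 85.07 dB.
grinder: 95.2 − 20·log₁₀(32.6/4.3) = 95.2 − 17.59 = 77.61 dB.
Σ 10^(L/10) = 6.211e+08 → L_total = 10·log₁₀(6.211e+08) = 87.93 dB.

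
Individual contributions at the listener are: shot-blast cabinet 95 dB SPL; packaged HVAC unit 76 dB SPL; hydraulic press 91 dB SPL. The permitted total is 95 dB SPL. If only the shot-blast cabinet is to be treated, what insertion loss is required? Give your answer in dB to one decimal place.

2.3 dB

Everything except the shot-blast cabinet sums to 10^(76/10) + 10^(91/10) = 1.299e+09 in linear terms, 91.14 dB SPL.
The limit corresponds to 10^(95/10) = 3.162e+09; subtracting the fixed part leaves 1.864e+09 for the shot-blast cabinet, i.e. 92.70 dB SPL.
So the shot-blast cabinet must be reduced from 95 to 92.70 dB SPL: IL = 2.30 dB.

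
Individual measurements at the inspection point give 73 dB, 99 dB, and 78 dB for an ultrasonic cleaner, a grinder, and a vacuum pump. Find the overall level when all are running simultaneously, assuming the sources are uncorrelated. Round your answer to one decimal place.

For uncorrelated sources the intensities add, so convert each level to linear form, sum, and take 10·log₁₀ of the total.
Σ 10^(L/10) = 10^(73/10) + 10^(99/10) + 10^(78/10) = 8.026e+09.
L_total = 10·log₁₀(8.026e+09) = 99.05 dB.

99.0 dB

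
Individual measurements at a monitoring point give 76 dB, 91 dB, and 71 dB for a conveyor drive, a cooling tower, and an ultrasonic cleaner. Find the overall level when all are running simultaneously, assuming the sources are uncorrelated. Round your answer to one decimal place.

For uncorrelated sources the intensities add, so convert each level to linear form, sum, and take 10·log₁₀ of the total.
Σ 10^(L/10) = 10^(76/10) + 10^(91/10) + 10^(71/10) = 1.311e+09.
L_total = 10·log₁₀(1.311e+09) = 91.18 dB.

91.2 dB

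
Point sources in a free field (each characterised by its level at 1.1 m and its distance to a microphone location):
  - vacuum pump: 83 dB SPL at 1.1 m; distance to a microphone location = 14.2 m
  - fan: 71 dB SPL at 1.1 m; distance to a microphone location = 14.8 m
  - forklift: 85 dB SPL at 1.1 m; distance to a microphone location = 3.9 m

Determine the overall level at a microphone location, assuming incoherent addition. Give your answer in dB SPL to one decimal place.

Apply inverse-square spreading to bring every level to the receiver, then sum 10^(L/10).
vacuum pump: 83 − 20·log₁₀(14.2/1.1) = 83 − 22.22 = 60.78 dB SPL.
fan: 71 − 20·log₁₀(14.8/1.1) = 71 − 22.58 = 48.42 dB SPL.
forklift: 85 − 20·log₁₀(3.9/1.1) = 85 − 10.99 = 74.01 dB SPL.
Σ 10^(L/10) = 2.642e+07 → L_total = 10·log₁₀(2.642e+07) = 74.22 dB SPL.

74.2 dB SPL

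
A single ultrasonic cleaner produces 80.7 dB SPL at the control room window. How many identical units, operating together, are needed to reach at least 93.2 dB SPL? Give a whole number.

N identical sources give L₁ + 10·log₁₀ N, so require 10·log₁₀ N ≥ 93.2 − 80.7 = 12.5 dB.
N ≥ 10^(12.5/10) = 17.783, so N = 18.

18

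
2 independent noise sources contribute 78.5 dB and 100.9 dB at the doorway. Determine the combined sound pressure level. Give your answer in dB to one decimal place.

100.9 dB

Incoherent sources combine by intensity addition: L_total = 10·log₁₀(Σ 10^(L_i/10)).
Σ 10^(L/10) = 10^(78.5/10) + 10^(100.9/10) = 1.237e+10.
L_total = 10·log₁₀(1.237e+10) = 100.92 dB.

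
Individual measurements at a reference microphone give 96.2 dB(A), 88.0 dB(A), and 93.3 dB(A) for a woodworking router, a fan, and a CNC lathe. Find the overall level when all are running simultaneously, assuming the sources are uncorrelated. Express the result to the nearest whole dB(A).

For uncorrelated sources the intensities add, so convert each level to linear form, sum, and take 10·log₁₀ of the total.
Σ 10^(L/10) = 10^(96.2/10) + 10^(88.0/10) + 10^(93.3/10) = 6.938e+09.
L_total = 10·log₁₀(6.938e+09) = 98.41 dB(A).

98 dB(A)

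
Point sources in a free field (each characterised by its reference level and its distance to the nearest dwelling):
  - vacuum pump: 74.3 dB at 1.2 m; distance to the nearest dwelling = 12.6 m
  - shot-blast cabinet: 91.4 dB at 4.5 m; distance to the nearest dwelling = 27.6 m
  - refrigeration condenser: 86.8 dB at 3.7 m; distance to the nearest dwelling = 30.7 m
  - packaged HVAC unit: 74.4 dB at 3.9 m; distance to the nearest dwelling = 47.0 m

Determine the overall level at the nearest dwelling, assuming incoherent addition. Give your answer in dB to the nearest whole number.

Apply inverse-square spreading to bring every level to the receiver, then sum 10^(L/10).
vacuum pump: 74.3 − 20·log₁₀(12.6/1.2) = 74.3 − 20.42 = 53.88 dB.
shot-blast cabinet: 91.4 − 20·log₁₀(27.6/4.5) = 91.4 − 15.75 = 75.65 dB.
refrigeration condenser: 86.8 − 20·log₁₀(30.7/3.7) = 86.8 − 18.38 = 68.42 dB.
packaged HVAC unit: 74.4 − 20·log₁₀(47.0/3.9) = 74.4 − 21.62 = 52.78 dB.
Σ 10^(L/10) = 4.408e+07 → L_total = 10·log₁₀(4.408e+07) = 76.44 dB.

76 dB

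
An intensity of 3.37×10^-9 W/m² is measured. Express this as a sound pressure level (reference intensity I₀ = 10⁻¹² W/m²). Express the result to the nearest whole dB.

35 dB

Dividing by I₀ shifts the exponent by 12: I/I₀ = 3.37×10^3.
L = 10·(0.5276 + 3) = 35.28 dB.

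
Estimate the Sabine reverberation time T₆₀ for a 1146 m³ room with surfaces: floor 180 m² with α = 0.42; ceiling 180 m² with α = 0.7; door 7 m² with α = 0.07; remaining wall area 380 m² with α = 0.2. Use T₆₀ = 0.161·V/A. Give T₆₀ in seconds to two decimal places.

Summing Sᵢαᵢ: 180·0.42 + 180·0.7 + 7·0.07 + 380·0.2 = 278.09 m².
T₆₀ = 0.161·V/A = 0.161·1146/278.09 = 0.663 s.

0.66 s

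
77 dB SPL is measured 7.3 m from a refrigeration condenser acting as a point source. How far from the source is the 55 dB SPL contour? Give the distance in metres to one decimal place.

91.9 m

Point-source spreading drops the level by 20·log₁₀(r₂/r₁); inverting, r₂/r₁ = 10^(ΔL/20).
r₂ = 7.3·10^((77−55)/20) = 7.3·10^(22.0/20) = 91.90 m.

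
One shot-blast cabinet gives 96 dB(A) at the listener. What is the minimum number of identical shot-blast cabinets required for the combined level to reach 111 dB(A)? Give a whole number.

32

N identical sources give L₁ + 10·log₁₀ N, so require 10·log₁₀ N ≥ 111 − 96 = 15.0 dB.
N ≥ 10^(15.0/10) = 31.623, so N = 32.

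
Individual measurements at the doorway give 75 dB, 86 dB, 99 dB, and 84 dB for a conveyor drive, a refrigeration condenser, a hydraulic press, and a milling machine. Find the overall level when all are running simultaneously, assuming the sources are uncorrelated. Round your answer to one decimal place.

Incoherent sources combine by intensity addition: L_total = 10·log₁₀(Σ 10^(L_i/10)).
Σ 10^(L/10) = 10^(75/10) + 10^(86/10) + 10^(99/10) + 10^(84/10) = 8.624e+09.
L_total = 10·log₁₀(8.624e+09) = 99.36 dB.

99.4 dB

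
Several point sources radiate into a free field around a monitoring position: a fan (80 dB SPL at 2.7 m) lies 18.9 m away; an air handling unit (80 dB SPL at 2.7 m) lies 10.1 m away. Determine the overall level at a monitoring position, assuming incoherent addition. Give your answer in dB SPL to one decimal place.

69.6 dB SPL

Propagate each source to the receiver with L = L_ref − 20·log₁₀(r/r_ref), then add intensities.
fan: 80 − 20·log₁₀(18.9/2.7) = 80 − 16.90 = 63.10 dB SPL.
air handling unit: 80 − 20·log₁₀(10.1/2.7) = 80 − 11.46 = 68.54 dB SPL.
Σ 10^(L/10) = 9.187e+06 → L_total = 10·log₁₀(9.187e+06) = 69.63 dB SPL.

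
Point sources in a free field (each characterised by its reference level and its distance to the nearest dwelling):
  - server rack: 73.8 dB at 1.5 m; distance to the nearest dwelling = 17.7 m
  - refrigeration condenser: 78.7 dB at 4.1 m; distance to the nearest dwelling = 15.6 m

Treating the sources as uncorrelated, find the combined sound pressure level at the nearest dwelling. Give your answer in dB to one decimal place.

67.2 dB

Apply inverse-square spreading to bring every level to the receiver, then sum 10^(L/10).
server rack: 73.8 − 20·log₁₀(17.7/1.5) = 73.8 − 21.44 = 52.36 dB.
refrigeration condenser: 78.7 − 20·log₁₀(15.6/4.1) = 78.7 − 11.61 = 67.09 dB.
Σ 10^(L/10) = 5.293e+06 → L_total = 10·log₁₀(5.293e+06) = 67.24 dB.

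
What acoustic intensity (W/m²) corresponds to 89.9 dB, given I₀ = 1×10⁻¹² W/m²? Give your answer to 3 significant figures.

0.000977 W/m²

L = 10·log₁₀(I/I₀) ⇒ I = I₀·10^(L/10) = 10⁻¹² × 10^8.99.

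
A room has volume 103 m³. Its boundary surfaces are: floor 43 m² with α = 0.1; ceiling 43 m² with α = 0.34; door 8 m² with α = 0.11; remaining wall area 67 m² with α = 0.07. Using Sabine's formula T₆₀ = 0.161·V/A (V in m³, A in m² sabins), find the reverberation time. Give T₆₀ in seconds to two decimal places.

0.68 s

Total absorption A = 43·0.1 + 43·0.34 + 8·0.11 + 67·0.07 = 24.49 m² sabins.
T₆₀ = 0.161·V/A = 0.161·103/24.49 = 0.677 s.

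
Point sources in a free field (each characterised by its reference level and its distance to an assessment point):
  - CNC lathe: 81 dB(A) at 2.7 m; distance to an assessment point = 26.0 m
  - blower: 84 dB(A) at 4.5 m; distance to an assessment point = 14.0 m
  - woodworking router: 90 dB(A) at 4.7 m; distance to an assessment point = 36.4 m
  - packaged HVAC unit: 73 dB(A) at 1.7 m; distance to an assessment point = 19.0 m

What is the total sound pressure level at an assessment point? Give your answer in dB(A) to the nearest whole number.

Apply inverse-square spreading to bring every level to the receiver, then sum 10^(L/10).
CNC lathe: 81 − 20·log₁₀(26.0/2.7) = 81 − 19.67 = 61.33 dB(A).
blower: 84 − 20·log₁₀(14.0/4.5) = 84 − 9.86 = 74.14 dB(A).
woodworking router: 90 − 20·log₁₀(36.4/4.7) = 90 − 17.78 = 72.22 dB(A).
packaged HVAC unit: 73 − 20·log₁₀(19.0/1.7) = 73 − 20.97 = 52.03 dB(A).
Σ 10^(L/10) = 4.414e+07 → L_total = 10·log₁₀(4.414e+07) = 76.45 dB(A).

76 dB(A)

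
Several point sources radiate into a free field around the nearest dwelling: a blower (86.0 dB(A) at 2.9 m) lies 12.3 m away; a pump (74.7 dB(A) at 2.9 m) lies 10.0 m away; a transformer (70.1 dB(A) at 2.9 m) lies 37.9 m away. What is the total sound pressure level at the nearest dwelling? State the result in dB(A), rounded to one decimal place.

First find each source's level at the receiver (point-source: −20·log₁₀(r/r_ref)), then combine on an intensity basis.
blower: 86.0 − 20·log₁₀(12.3/2.9) = 86.0 − 12.55 = 73.45 dB(A).
pump: 74.7 − 20·log₁₀(10.0/2.9) = 74.7 − 10.75 = 63.95 dB(A).
transformer: 70.1 − 20·log₁₀(37.9/2.9) = 70.1 − 22.32 = 47.78 dB(A).
Σ 10^(L/10) = 2.467e+07 → L_total = 10·log₁₀(2.467e+07) = 73.92 dB(A).

73.9 dB(A)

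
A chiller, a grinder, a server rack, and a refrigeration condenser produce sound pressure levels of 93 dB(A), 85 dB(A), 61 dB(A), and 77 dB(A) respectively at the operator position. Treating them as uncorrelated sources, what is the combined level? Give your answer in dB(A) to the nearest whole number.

94 dB(A)

Incoherent sources combine by intensity addition: L_total = 10·log₁₀(Σ 10^(L_i/10)).
Σ 10^(L/10) = 10^(93/10) + 10^(85/10) + 10^(61/10) + 10^(77/10) = 2.363e+09.
L_total = 10·log₁₀(2.363e+09) = 93.73 dB(A).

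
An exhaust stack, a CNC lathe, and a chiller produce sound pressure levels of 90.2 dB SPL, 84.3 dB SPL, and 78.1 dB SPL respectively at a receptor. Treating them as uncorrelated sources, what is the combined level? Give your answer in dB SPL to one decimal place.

Incoherent sources combine by intensity addition: L_total = 10·log₁₀(Σ 10^(L_i/10)).
Σ 10^(L/10) = 10^(90.2/10) + 10^(84.3/10) + 10^(78.1/10) = 1.381e+09.
L_total = 10·log₁₀(1.381e+09) = 91.40 dB SPL.

91.4 dB SPL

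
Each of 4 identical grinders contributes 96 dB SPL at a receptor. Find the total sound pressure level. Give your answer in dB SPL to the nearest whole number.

102 dB SPL

N identical incoherent sources raise the level by 10·log₁₀ N.
L_total = 96 + 10·log₁₀(4) = 96 + 6.021 = 102.02 dB SPL.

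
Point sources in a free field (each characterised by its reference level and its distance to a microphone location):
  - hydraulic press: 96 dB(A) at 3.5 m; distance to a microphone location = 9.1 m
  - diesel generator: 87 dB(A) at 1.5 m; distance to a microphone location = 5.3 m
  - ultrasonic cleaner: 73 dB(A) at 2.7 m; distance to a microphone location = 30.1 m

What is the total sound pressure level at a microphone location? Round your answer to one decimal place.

First find each source's level at the receiver (point-source: −20·log₁₀(r/r_ref)), then combine on an intensity basis.
hydraulic press: 96 − 20·log₁₀(9.1/3.5) = 96 − 8.30 = 87.70 dB(A).
diesel generator: 87 − 20·log₁₀(5.3/1.5) = 87 − 10.96 = 76.04 dB(A).
ultrasonic cleaner: 73 − 20·log₁₀(30.1/2.7) = 73 − 20.94 = 52.06 dB(A).
Σ 10^(L/10) = 6.292e+08 → L_total = 10·log₁₀(6.292e+08) = 87.99 dB(A).

88.0 dB(A)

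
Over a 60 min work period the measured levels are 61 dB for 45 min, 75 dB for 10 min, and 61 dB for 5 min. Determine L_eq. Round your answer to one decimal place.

68.0 dB

Weight each interval's intensity by its duration and average over T = 60 min:
Σ tᵢ·10^(Lᵢ/10) = 45·10^(61/10) + 10·10^(75/10) + 5·10^(61/10) = 3.792e+08.
L_eq = 10·log₁₀(3.792e+08/60) = 68.01 dB.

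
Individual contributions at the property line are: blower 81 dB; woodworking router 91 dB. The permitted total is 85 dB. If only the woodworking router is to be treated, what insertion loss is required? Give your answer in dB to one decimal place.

The untreated sources together contribute 10^(81/10) = 1.259e+08, i.e. 81.00 dB.
The limit corresponds to 10^(85/10) = 3.162e+08; subtracting the fixed part leaves 1.903e+08 for the woodworking router, i.e. 82.80 dB.
So the woodworking router must be reduced from 91 to 82.80 dB: IL = 8.20 dB.

8.2 dB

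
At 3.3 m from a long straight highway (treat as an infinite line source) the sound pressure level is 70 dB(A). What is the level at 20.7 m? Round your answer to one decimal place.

62.0 dB(A)

Line-source attenuation: ΔL = 10·log₁₀(r₂/r₁) = 10·log₁₀(20.7/3.3) = 7.975 dB.
L₂ = 70 − 10·log₁₀(20.7/3.3) = 70 − 7.975 = 62.03 dB(A).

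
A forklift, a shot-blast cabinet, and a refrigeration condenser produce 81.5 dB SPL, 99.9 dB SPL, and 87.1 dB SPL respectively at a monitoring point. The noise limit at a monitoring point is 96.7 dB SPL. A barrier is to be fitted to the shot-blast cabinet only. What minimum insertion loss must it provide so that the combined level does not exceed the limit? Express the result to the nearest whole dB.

Everything except the shot-blast cabinet sums to 10^(81.5/10) + 10^(87.1/10) = 6.541e+08 in linear terms, 88.16 dB SPL.
The limit corresponds to 10^(96.7/10) = 4.677e+09; subtracting the fixed part leaves 4.023e+09 for the shot-blast cabinet, i.e. 96.05 dB SPL.
Required insertion loss = 99.9 − 96.05 = 3.85 dB.

4 dB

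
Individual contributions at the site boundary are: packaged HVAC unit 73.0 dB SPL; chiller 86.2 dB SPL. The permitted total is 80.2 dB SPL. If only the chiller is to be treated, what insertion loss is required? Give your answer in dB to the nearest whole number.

7 dB

Everything except the chiller sums to 10^(73.0/10) = 1.995e+07 in linear terms, 73.00 dB SPL.
To meet 80.2 dB SPL overall, the treated chiller may contribute at most 10^(80.2/10) − 1.995e+07 = 8.476e+07, i.e. 79.28 dB SPL.
So the chiller must be reduced from 86.2 to 79.28 dB SPL: IL = 6.92 dB.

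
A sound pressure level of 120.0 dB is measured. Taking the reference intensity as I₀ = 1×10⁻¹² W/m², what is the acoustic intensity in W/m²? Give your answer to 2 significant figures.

1.0 W/m²

I/I₀ = 10^(120.0/10) = 1e+12, so I = 1e+12 × 10⁻¹² W/m².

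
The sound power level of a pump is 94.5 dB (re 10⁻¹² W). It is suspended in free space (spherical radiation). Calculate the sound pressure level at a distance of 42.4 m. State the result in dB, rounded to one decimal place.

The power spreads over a sphere of area 4π·r², so L_p = L_w − 10·log₁₀(4π·r²).
4π·r² = 2.259e+04 m², 10·log₁₀ of that is 43.539 dB.
L_p = 94.5 − 43.539 = 50.96 dB.

51.0 dB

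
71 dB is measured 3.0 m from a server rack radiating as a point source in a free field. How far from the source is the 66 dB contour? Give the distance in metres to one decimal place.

Point-source spreading drops the level by 20·log₁₀(r₂/r₁); inverting, r₂/r₁ = 10^(ΔL/20).
r₂ = 3.0·10^((71−66)/20) = 3.0·10^(5.0/20) = 5.33 m.

5.3 m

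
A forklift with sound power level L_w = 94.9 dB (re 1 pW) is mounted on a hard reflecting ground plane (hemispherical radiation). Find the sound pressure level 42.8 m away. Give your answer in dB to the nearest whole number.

54 dB

L_p = L_w − 10·log₁₀(2π·r²) with r = 42.8 m.
2π·r² = 1.151e+04 m², 10·log₁₀ of that is 40.611 dB.
L_p = 94.9 − 40.611 = 54.29 dB.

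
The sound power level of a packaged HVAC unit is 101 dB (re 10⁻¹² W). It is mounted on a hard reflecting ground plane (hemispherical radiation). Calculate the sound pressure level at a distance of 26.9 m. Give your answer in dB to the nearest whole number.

L_p = L_w − 10·log₁₀(2π·r²) with r = 26.9 m.
2π·r² = 4547 m², 10·log₁₀ of that is 36.577 dB.
L_p = 101 − 36.577 = 64.42 dB.

64 dB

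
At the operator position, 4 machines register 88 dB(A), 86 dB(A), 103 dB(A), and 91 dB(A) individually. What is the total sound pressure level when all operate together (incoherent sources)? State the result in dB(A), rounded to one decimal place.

For uncorrelated sources the intensities add, so convert each level to linear form, sum, and take 10·log₁₀ of the total.
Σ 10^(L/10) = 10^(88/10) + 10^(86/10) + 10^(103/10) + 10^(91/10) = 2.224e+10.
L_total = 10·log₁₀(2.224e+10) = 103.47 dB(A).

103.5 dB(A)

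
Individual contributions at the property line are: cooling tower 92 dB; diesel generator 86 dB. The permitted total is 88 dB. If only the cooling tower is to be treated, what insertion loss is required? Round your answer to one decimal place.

The untreated sources together contribute 10^(86/10) = 3.981e+08, i.e. 86.00 dB.
To meet 88 dB overall, the treated cooling tower may contribute at most 10^(88/10) − 3.981e+08 = 2.329e+08, i.e. 83.67 dB.
So the cooling tower must be reduced from 92 to 83.67 dB: IL = 8.33 dB.

8.3 dB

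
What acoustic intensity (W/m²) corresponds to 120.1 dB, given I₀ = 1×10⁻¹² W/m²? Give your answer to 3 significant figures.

I/I₀ = 10^(120.1/10) = 1.023e+12, so I = 1.023e+12 × 10⁻¹² W/m².

1.02 W/m²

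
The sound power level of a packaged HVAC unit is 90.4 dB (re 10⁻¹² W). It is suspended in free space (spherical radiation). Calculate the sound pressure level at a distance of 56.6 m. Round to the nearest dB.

The power spreads over a sphere of area 4π·r², so L_p = L_w − 10·log₁₀(4π·r²).
4π·r² = 4.026e+04 m², 10·log₁₀ of that is 46.048 dB.
L_p = 90.4 − 46.048 = 44.35 dB.

44 dB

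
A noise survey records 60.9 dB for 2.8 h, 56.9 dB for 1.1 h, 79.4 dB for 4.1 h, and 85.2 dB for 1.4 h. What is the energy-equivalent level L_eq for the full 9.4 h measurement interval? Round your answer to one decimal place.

L_eq = 10·log₁₀[(1/T)·Σ tᵢ·10^(Lᵢ/10)] with T = 9.4 h.
Σ tᵢ·10^(Lᵢ/10) = 2.8·10^(60.9/10) + 1.1·10^(56.9/10) + 4.1·10^(79.4/10) + 1.4·10^(85.2/10) = 8.247e+08.
L_eq = 10·log₁₀(8.247e+08/9.4) = 79.43 dB.

79.4 dB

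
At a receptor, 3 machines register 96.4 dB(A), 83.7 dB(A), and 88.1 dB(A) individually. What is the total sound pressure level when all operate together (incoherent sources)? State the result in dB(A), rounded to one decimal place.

97.2 dB(A)

Incoherent sources combine by intensity addition: L_total = 10·log₁₀(Σ 10^(L_i/10)).
Σ 10^(L/10) = 10^(96.4/10) + 10^(83.7/10) + 10^(88.1/10) = 5.245e+09.
L_total = 10·log₁₀(5.245e+09) = 97.20 dB(A).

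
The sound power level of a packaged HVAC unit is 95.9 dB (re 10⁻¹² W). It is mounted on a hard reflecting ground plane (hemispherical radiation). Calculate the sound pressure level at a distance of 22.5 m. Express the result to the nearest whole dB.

Free-field hemispherical radiation: L_p = L_w − 10·log₁₀(2π·r²), r = 22.5 m.
2π·r² = 3181 m², 10·log₁₀ of that is 35.025 dB.
L_p = 95.9 − 35.025 = 60.87 dB.

61 dB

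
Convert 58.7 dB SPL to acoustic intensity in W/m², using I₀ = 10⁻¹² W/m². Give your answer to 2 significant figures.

7.4e-07 W/m²

L = 10·log₁₀(I/I₀) ⇒ I = I₀·10^(L/10) = 10⁻¹² × 10^5.87.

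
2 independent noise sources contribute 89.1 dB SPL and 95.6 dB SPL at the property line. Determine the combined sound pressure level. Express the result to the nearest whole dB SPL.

For uncorrelated sources the intensities add, so convert each level to linear form, sum, and take 10·log₁₀ of the total.
Σ 10^(L/10) = 10^(89.1/10) + 10^(95.6/10) = 4.444e+09.
L_total = 10·log₁₀(4.444e+09) = 96.48 dB SPL.

96 dB SPL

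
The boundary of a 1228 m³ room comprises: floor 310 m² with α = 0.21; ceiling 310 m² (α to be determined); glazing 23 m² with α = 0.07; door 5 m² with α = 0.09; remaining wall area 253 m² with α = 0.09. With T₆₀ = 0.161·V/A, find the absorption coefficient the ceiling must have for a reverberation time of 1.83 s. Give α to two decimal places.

From T₆₀ = 0.161·V/A, the target T₆₀ = 1.83 s needs A = 0.161·1228/1.83 = 108.04 m².
Absorption from the other surfaces = 310·0.21 + 23·0.07 + 5·0.09 + 253·0.09 = 89.93 m², so the ceiling must supply 18.11 m² over 310 m².
α = 18.11/310 = 0.058.

0.06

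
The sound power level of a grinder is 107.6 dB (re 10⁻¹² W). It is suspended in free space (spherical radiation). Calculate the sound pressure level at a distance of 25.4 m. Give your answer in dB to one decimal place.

68.5 dB

L_p = L_w − 10·log₁₀(4π·r²) with r = 25.4 m.
4π·r² = 8107 m², 10·log₁₀ of that is 39.089 dB.
L_p = 107.6 − 39.089 = 68.51 dB.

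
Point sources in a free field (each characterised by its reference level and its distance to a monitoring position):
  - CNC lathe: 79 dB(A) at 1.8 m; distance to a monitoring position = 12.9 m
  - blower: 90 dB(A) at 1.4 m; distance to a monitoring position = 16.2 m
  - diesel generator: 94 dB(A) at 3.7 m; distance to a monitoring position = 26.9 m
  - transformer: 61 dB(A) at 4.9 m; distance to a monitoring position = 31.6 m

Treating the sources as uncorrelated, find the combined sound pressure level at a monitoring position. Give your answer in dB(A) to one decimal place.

Apply inverse-square spreading to bring every level to the receiver, then sum 10^(L/10).
CNC lathe: 79 − 20·log₁₀(12.9/1.8) = 79 − 17.11 = 61.89 dB(A).
blower: 90 − 20·log₁₀(16.2/1.4) = 90 − 21.27 = 68.73 dB(A).
diesel generator: 94 − 20·log₁₀(26.9/3.7) = 94 − 17.23 = 76.77 dB(A).
transformer: 61 − 20·log₁₀(31.6/4.9) = 61 − 16.19 = 44.81 dB(A).
Σ 10^(L/10) = 5.657e+07 → L_total = 10·log₁₀(5.657e+07) = 77.53 dB(A).

77.5 dB(A)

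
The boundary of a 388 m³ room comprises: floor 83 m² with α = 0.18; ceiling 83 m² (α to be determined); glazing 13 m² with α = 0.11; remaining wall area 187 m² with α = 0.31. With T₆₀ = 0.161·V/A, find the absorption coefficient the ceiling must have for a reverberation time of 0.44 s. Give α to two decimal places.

Required total absorption A = 0.161·388/0.44 = 141.97 m².
Absorption from the other surfaces = 83·0.18 + 13·0.11 + 187·0.31 = 74.34 m², so the ceiling must supply 67.63 m² over 83 m².
α = 67.63/83 = 0.815.

0.81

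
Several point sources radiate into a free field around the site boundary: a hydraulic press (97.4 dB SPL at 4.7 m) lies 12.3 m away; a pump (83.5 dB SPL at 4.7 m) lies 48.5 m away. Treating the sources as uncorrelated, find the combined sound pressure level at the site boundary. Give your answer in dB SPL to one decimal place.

89.1 dB SPL

Apply inverse-square spreading to bring every level to the receiver, then sum 10^(L/10).
hydraulic press: 97.4 − 20·log₁₀(12.3/4.7) = 97.4 − 8.36 = 89.04 dB SPL.
pump: 83.5 − 20·log₁₀(48.5/4.7) = 83.5 − 20.27 = 63.23 dB SPL.
Σ 10^(L/10) = 8.045e+08 → L_total = 10·log₁₀(8.045e+08) = 89.06 dB SPL.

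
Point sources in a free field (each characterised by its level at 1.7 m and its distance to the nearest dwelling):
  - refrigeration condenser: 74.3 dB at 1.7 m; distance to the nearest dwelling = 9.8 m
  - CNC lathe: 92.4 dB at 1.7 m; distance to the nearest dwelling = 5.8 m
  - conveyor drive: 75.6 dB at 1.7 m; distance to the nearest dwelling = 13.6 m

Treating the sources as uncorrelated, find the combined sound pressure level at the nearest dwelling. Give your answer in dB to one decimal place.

Apply inverse-square spreading to bring every level to the receiver, then sum 10^(L/10).
refrigeration condenser: 74.3 − 20·log₁₀(9.8/1.7) = 74.3 − 15.22 = 59.08 dB.
CNC lathe: 92.4 − 20·log₁₀(5.8/1.7) = 92.4 − 10.66 = 81.74 dB.
conveyor drive: 75.6 − 20·log₁₀(13.6/1.7) = 75.6 − 18.06 = 57.54 dB.
Σ 10^(L/10) = 1.507e+08 → L_total = 10·log₁₀(1.507e+08) = 81.78 dB.

81.8 dB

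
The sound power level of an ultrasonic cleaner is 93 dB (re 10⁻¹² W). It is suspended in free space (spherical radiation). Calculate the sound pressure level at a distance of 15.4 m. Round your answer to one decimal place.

58.3 dB

L_p = L_w − 10·log₁₀(4π·r²) with r = 15.4 m.
4π·r² = 2980 m², 10·log₁₀ of that is 34.743 dB.
L_p = 93 − 34.743 = 58.26 dB.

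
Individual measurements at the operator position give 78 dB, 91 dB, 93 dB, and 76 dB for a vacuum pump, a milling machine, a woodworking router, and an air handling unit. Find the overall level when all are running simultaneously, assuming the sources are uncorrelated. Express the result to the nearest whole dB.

95 dB

For uncorrelated sources the intensities add, so convert each level to linear form, sum, and take 10·log₁₀ of the total.
Σ 10^(L/10) = 10^(78/10) + 10^(91/10) + 10^(93/10) + 10^(76/10) = 3.357e+09.
L_total = 10·log₁₀(3.357e+09) = 95.26 dB.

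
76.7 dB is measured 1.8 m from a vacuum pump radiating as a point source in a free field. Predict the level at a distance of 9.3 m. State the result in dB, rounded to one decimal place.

62.4 dB

Point-source attenuation: ΔL = 20·log₁₀(r₂/r₁) = 20·log₁₀(9.3/1.8) = 14.264 dB.
L₂ = 76.7 − 20·log₁₀(9.3/1.8) = 76.7 − 14.264 = 62.44 dB.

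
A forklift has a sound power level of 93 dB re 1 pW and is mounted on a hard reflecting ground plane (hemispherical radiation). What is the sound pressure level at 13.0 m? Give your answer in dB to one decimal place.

62.7 dB

L_p = L_w − 10·log₁₀(2π·r²) with r = 13.0 m.
2π·r² = 1062 m², 10·log₁₀ of that is 30.261 dB.
L_p = 93 − 30.261 = 62.74 dB.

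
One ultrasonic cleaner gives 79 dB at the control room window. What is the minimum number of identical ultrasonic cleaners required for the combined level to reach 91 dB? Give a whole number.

The shortfall is 91 − 79 = 12.0 dB, and N units add 10·log₁₀ N, so need 10·log₁₀ N ≥ 12.0.
N ≥ 10^(12.0/10) = 15.849, so N = 16.

16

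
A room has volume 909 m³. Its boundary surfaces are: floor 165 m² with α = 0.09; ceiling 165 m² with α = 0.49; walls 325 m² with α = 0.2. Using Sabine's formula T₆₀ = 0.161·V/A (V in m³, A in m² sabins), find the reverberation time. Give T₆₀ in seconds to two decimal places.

Total absorption A = 165·0.09 + 165·0.49 + 325·0.2 = 160.70 m² sabins.
T₆₀ = 0.161 × 909 / 160.70 = 0.911 s.

0.91 s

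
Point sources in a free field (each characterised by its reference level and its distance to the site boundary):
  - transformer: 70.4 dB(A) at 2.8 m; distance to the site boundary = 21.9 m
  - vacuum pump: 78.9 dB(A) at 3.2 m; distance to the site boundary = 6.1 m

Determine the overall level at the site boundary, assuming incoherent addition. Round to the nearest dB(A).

73 dB(A)

Propagate each source to the receiver with L = L_ref − 20·log₁₀(r/r_ref), then add intensities.
transformer: 70.4 − 20·log₁₀(21.9/2.8) = 70.4 − 17.87 = 52.53 dB(A).
vacuum pump: 78.9 − 20·log₁₀(6.1/3.2) = 78.9 − 5.60 = 73.30 dB(A).
Σ 10^(L/10) = 2.154e+07 → L_total = 10·log₁₀(2.154e+07) = 73.33 dB(A).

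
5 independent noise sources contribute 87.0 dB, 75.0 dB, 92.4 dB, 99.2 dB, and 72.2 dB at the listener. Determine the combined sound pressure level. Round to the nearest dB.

Incoherent sources combine by intensity addition: L_total = 10·log₁₀(Σ 10^(L_i/10)).
Σ 10^(L/10) = 10^(87.0/10) + 10^(75.0/10) + 10^(92.4/10) + 10^(99.2/10) + 10^(72.2/10) = 1.060e+10.
L_total = 10·log₁₀(1.060e+10) = 100.26 dB.

100 dB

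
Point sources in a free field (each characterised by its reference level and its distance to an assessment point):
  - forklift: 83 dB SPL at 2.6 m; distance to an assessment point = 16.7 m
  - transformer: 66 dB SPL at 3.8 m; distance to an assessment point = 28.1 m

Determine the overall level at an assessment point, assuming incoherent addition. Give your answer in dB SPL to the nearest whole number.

67 dB SPL

Apply inverse-square spreading to bring every level to the receiver, then sum 10^(L/10).
forklift: 83 − 20·log₁₀(16.7/2.6) = 83 − 16.15 = 66.85 dB SPL.
transformer: 66 − 20·log₁₀(28.1/3.8) = 66 − 17.38 = 48.62 dB SPL.
Σ 10^(L/10) = 4.909e+06 → L_total = 10·log₁₀(4.909e+06) = 66.91 dB SPL.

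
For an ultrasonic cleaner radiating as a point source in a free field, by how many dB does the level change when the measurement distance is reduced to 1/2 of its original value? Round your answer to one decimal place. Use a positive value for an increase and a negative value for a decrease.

+6.0 dB

Point-source spreading: ΔL = −20·log₁₀(r₂/r₁).
ΔL = −20·log₁₀(0.5) = +6.02 dB.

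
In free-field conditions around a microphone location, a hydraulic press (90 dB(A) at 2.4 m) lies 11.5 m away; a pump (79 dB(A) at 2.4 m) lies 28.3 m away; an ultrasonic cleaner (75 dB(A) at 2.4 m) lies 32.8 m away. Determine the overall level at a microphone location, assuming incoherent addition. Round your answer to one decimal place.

Propagate each source to the receiver with L = L_ref − 20·log₁₀(r/r_ref), then add intensities.
hydraulic press: 90 − 20·log₁₀(11.5/2.4) = 90 − 13.61 = 76.39 dB(A).
pump: 79 − 20·log₁₀(28.3/2.4) = 79 − 21.43 = 57.57 dB(A).
ultrasonic cleaner: 75 − 20·log₁₀(32.8/2.4) = 75 − 22.71 = 52.29 dB(A).
Σ 10^(L/10) = 4.429e+07 → L_total = 10·log₁₀(4.429e+07) = 76.46 dB(A).

76.5 dB(A)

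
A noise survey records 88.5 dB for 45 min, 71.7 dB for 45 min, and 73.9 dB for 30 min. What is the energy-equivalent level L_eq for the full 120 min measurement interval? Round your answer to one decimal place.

The energy average is taken in the linear domain: L_eq = 10·log₁₀[(Σ tᵢ·10^(Lᵢ/10))/T], T = 120 min.
Σ tᵢ·10^(Lᵢ/10) = 45·10^(88.5/10) + 45·10^(71.7/10) + 30·10^(73.9/10) = 3.326e+10.
L_eq = 10·log₁₀(3.326e+10/120) = 84.43 dB.

84.4 dB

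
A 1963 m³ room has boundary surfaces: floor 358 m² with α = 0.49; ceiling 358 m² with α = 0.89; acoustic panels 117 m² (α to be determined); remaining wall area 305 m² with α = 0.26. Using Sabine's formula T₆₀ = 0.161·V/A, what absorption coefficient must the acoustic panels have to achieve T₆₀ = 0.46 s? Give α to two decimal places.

0.97

From T₆₀ = 0.161·V/A, the target T₆₀ = 0.46 s needs A = 0.161·1963/0.46 = 687.05 m².
Absorption from the other surfaces = 358·0.49 + 358·0.89 + 305·0.26 = 573.34 m², so the acoustic panels must supply 113.71 m² over 117 m².
α = 113.71/117 = 0.972.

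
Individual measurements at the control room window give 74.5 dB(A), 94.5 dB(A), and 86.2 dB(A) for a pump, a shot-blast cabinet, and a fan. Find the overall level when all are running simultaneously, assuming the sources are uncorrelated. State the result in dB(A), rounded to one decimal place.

95.1 dB(A)

Incoherent sources combine by intensity addition: L_total = 10·log₁₀(Σ 10^(L_i/10)).
Σ 10^(L/10) = 10^(74.5/10) + 10^(94.5/10) + 10^(86.2/10) = 3.263e+09.
L_total = 10·log₁₀(3.263e+09) = 95.14 dB(A).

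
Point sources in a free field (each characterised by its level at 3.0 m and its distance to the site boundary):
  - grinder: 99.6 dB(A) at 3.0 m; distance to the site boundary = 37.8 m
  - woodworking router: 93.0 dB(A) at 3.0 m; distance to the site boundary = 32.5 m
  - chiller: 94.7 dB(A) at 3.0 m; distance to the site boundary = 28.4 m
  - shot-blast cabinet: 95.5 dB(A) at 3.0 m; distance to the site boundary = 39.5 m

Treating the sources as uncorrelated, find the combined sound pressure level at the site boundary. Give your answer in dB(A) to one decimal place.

81.1 dB(A)

Propagate each source to the receiver with L = L_ref − 20·log₁₀(r/r_ref), then add intensities.
grinder: 99.6 − 20·log₁₀(37.8/3.0) = 99.6 − 22.01 = 77.59 dB(A).
woodworking router: 93.0 − 20·log₁₀(32.5/3.0) = 93.0 − 20.70 = 72.30 dB(A).
chiller: 94.7 − 20·log₁₀(28.4/3.0) = 94.7 − 19.52 = 75.18 dB(A).
shot-blast cabinet: 95.5 − 20·log₁₀(39.5/3.0) = 95.5 − 22.39 = 73.11 dB(A).
Σ 10^(L/10) = 1.278e+08 → L_total = 10·log₁₀(1.278e+08) = 81.07 dB(A).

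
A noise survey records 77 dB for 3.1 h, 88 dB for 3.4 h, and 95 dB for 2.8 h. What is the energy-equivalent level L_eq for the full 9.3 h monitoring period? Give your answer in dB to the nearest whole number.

The energy average is taken in the linear domain: L_eq = 10·log₁₀[(Σ tᵢ·10^(Lᵢ/10))/T], T = 9.3 h.
Σ tᵢ·10^(Lᵢ/10) = 3.1·10^(77/10) + 3.4·10^(88/10) + 2.8·10^(95/10) = 1.116e+10.
L_eq = 10·log₁₀(1.116e+10/9.3) = 90.79 dB.

91 dB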